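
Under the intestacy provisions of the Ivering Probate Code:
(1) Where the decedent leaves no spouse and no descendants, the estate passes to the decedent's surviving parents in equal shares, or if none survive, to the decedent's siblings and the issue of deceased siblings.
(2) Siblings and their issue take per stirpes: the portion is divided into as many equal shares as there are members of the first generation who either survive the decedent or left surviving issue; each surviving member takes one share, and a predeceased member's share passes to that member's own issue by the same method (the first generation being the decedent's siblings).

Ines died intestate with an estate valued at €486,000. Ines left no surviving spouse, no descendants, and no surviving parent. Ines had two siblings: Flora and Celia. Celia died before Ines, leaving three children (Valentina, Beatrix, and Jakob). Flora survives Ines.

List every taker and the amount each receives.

Flora: €243,000; Valentina: €81,000; Beatrix: €81,000; Jakob: €81,000

The entire €486,000 passes to the siblings and their issue.
That amount (€486,000) is divided into 2 shares of €243,000: Flora takes €243,000; Celia's €243,000 share passes to Celia's issue.
Celia's share (€243,000) is divided into 3 shares of €81,000: Valentina, Beatrix, and Jakob each take €81,000.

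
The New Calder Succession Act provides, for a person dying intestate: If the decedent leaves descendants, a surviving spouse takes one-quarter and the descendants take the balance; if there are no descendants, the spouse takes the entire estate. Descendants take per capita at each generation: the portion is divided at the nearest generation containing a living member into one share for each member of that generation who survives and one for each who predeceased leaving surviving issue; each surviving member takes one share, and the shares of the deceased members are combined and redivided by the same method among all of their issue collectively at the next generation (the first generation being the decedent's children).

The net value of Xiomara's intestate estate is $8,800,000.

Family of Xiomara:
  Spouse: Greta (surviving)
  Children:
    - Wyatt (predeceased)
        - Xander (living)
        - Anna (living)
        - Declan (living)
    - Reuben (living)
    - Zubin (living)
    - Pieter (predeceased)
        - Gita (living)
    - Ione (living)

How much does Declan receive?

Greta takes one-quarter of $8,800,000 = $2,200,000. The remaining $6,600,000 passes to the descendants.
The descendants' portion ($6,600,000) is divided at the children's generation into 5 shares of $1,320,000. Reuben, Zubin, and Ione each take $1,320,000. The 2 shares of the deceased (Wyatt and Pieter) are combined into a pool of $2,640,000.
That pool ($2,640,000) is divided at the grandchildren's generation equally among Xander, Anna, Declan, and Gita: $660,000 each.

Declan receives $660,000.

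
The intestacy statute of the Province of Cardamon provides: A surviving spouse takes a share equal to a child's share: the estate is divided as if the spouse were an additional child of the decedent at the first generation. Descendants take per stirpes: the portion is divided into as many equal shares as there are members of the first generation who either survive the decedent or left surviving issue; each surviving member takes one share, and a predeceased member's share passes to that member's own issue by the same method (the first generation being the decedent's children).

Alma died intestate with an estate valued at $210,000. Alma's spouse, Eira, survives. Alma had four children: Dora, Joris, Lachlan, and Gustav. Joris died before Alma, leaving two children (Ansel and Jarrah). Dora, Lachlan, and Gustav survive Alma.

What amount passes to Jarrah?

The spouse counts as an additional share at the children's level, so there are 5 primary shares of $42,000. Eira takes one such share ($42,000).
The children's combined portion ($168,000) is divided into 4 shares of $42,000: Dora, Lachlan, and Gustav each take $42,000; Joris's $42,000 share passes to Joris's issue.
Joris's share ($42,000) is divided into 2 shares of $21,000: Ansel and Jarrah each take $21,000.

Jarrah receives $21,000.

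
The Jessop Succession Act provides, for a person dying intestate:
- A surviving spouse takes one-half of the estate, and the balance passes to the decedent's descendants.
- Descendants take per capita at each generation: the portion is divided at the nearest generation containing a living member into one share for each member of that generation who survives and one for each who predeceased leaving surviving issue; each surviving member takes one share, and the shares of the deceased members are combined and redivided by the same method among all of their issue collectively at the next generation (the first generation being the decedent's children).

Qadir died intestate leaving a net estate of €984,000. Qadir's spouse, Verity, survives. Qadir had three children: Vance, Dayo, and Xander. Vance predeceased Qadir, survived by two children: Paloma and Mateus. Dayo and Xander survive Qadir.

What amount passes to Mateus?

Mateus receives €82,000.

Verity takes one-half of €984,000 = €492,000. The remaining €492,000 passes to the descendants.
The descendants' portion (€492,000) is divided at the children's generation into 3 shares of €164,000. Dayo and Xander each take €164,000. The remaining share for the deceased Vance (€164,000) is carried to the next generation.
That pool (€164,000) is divided at the grandchildren's generation equally among Paloma and Mateus: €82,000 each.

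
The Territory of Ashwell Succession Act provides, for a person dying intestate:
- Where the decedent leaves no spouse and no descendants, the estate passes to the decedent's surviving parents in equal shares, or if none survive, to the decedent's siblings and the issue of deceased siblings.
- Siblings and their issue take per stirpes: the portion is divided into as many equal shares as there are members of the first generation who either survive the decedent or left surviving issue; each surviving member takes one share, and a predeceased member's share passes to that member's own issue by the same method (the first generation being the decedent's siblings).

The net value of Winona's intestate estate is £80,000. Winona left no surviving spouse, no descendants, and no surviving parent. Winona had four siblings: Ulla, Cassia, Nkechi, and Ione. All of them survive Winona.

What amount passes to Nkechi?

Nkechi receives £20,000.

The entire £80,000 passes to the siblings and their issue.
That amount (£80,000) is divided into 4 shares of £20,000: Ulla, Cassia, Nkechi, and Ione each take £20,000.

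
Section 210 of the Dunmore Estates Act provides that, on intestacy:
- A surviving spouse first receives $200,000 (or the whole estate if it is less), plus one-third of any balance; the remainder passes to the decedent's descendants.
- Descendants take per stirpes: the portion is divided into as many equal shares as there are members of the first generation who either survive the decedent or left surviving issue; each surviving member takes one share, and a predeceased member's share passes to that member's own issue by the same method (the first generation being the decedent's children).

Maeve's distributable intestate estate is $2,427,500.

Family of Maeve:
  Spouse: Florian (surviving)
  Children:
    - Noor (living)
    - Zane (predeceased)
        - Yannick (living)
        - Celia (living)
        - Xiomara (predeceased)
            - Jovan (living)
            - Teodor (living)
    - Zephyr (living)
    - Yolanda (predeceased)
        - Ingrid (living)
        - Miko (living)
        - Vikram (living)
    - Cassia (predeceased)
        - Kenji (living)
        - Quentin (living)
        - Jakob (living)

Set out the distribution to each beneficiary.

Florian first takes $200,000, leaving a balance of $2,227,500. Florian then takes one-third of the balance ($742,500), for a total of $942,500. The remaining $1,485,000 passes to the descendants.
The descendants' portion ($1,485,000) is divided into 5 shares of $297,000: Noor and Zephyr each take $297,000; Zane's $297,000 share passes to Zane's issue; Yolanda's $297,000 share passes to Yolanda's issue; Cassia's $297,000 share passes to Cassia's issue.
Zane's share ($297,000) is divided into 3 shares of $99,000: Yannick and Celia each take $99,000; Xiomara's $99,000 share passes to Xiomara's issue.
Xiomara's share ($99,000) is divided into 2 shares of $49,500: Jovan and Teodor each take $49,500.
Yolanda's share ($297,000) is divided into 3 shares of $99,000: Ingrid, Miko, and Vikram each take $99,000.
Cassia's share ($297,000) is divided into 3 shares of $99,000: Kenji, Quentin, and Jakob each take $99,000.

Florian: $942,500; Noor: $297,000; Yannick: $99,000; Celia: $99,000; Jovan: $49,500; Teodor: $49,500; Zephyr: $297,000; Ingrid: $99,000; Miko: $99,000; Vikram: $99,000; Kenji: $99,000; Quentin: $99,000; Jakob: $99,000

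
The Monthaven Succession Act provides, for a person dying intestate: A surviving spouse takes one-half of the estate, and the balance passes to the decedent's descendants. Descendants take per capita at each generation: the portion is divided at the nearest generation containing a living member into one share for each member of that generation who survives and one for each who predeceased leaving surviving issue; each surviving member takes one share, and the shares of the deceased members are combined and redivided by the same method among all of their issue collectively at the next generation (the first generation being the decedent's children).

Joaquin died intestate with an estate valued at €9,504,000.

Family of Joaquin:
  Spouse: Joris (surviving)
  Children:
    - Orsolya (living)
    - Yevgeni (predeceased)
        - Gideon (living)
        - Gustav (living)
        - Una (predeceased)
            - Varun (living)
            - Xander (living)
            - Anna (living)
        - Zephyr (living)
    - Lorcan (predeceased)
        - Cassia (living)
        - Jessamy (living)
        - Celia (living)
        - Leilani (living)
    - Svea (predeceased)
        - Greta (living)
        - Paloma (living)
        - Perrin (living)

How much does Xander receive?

Joris takes one-half of €9,504,000 = €4,752,000. The remaining €4,752,000 passes to the descendants.
The descendants' portion (€4,752,000) is divided at the children's generation into 4 shares of €1,188,000. Orsolya takes €1,188,000. The 3 shares of the deceased (Yevgeni, Lorcan, and Svea) are combined into a pool of €3,564,000.
That pool (€3,564,000) is divided at the grandchildren's generation into 11 shares of €324,000. Gideon, Gustav, Zephyr, Cassia, Jessamy, Celia, Leilani, Greta, Paloma, and Perrin each take €324,000. The remaining share for the deceased Una (€324,000) is carried to the next generation.
That pool (€324,000) is divided at the great-grandchildren's generation equally among Varun, Xander, and Anna: €108,000 each.

Xander receives €108,000.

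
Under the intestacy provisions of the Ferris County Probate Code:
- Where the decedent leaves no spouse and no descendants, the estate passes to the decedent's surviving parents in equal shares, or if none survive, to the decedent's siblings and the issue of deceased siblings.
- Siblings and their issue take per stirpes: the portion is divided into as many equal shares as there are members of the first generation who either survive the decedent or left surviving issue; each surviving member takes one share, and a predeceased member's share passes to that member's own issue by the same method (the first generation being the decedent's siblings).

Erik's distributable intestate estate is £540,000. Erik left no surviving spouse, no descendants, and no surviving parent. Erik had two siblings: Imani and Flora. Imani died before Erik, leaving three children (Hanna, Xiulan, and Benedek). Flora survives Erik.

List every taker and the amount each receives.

The entire £540,000 passes to the siblings and their issue.
That amount (£540,000) is divided into 2 shares of £270,000: Flora takes £270,000; Imani's £270,000 share passes to Imani's issue.
Imani's share (£270,000) is divided into 3 shares of £90,000: Hanna, Xiulan, and Benedek each take £90,000.

Hanna: £90,000; Xiulan: £90,000; Benedek: £90,000; Flora: £270,000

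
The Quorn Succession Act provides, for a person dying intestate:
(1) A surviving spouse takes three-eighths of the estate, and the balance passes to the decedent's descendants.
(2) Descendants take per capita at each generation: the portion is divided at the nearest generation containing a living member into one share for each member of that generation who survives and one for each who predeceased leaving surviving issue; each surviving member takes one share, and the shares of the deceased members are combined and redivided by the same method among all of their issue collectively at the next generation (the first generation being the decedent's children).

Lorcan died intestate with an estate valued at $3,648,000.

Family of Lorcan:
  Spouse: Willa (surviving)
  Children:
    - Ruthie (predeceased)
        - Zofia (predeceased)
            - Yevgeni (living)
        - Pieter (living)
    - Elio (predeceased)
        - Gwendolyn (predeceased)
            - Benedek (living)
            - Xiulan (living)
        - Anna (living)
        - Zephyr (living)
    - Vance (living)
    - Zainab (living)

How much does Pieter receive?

Willa takes three-eighths of $3,648,000 = $1,368,000. The remaining $2,280,000 passes to the descendants.
The descendants' portion ($2,280,000) is divided at the children's generation into 4 shares of $570,000. Vance and Zainab each take $570,000. The 2 shares of the deceased (Ruthie and Elio) are combined into a pool of $1,140,000.
That pool ($1,140,000) is divided at the grandchildren's generation into 5 shares of $228,000. Pieter, Anna, and Zephyr each take $228,000. The 2 shares of the deceased (Zofia and Gwendolyn) are combined into a pool of $456,000.
That pool ($456,000) is divided at the great-grandchildren's generation equally among Yevgeni, Benedek, and Xiulan: $152,000 each.

Pieter receives $228,000.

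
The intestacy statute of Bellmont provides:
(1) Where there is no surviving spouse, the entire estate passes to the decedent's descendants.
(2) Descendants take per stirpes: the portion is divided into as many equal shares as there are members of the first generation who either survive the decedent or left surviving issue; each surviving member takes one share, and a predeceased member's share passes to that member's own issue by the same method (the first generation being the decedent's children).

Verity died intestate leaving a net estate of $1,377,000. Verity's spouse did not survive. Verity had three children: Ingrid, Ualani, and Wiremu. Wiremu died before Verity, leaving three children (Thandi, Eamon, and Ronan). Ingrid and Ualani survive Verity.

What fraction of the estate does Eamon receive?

The entire $1,377,000 passes to the descendants.
That amount ($1,377,000) is divided into 3 shares of $459,000: Ingrid and Ualani each take $459,000; Wiremu's $459,000 share passes to Wiremu's issue.
Wiremu's share ($459,000) is divided into 3 shares of $153,000: Thandi, Eamon, and Ronan each take $153,000.

Eamon receives 1/9 of the estate.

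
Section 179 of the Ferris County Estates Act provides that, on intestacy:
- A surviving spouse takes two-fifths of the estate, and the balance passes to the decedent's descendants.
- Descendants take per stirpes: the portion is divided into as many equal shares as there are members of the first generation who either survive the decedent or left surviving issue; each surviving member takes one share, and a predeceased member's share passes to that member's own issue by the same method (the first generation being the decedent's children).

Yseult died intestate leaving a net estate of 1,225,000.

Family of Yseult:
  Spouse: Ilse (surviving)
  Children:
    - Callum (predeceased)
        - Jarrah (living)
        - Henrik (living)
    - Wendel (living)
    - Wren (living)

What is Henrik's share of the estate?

Ilse takes two-fifths of 1,225,000 = 490,000. The remaining 735,000 passes to the descendants.
The descendants' portion (735,000) is divided into 3 shares of 245,000: Wendel and Wren each take 245,000; Callum's 245,000 share passes to Callum's issue.
Callum's share (245,000) is divided into 2 shares of 122,500: Jarrah and Henrik each take 122,500.

Henrik receives 122,500.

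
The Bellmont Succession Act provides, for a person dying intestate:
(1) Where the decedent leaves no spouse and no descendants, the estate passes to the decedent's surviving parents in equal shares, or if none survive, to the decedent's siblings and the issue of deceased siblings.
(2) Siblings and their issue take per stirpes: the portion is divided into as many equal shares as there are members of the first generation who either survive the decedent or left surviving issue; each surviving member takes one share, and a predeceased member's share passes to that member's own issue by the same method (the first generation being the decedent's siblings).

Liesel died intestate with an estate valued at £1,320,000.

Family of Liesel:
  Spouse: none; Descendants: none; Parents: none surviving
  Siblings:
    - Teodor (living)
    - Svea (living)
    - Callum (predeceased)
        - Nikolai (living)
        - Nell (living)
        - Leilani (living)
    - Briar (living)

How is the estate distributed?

Teodor: £330,000; Svea: £330,000; Nikolai: £110,000; Nell: £110,000; Leilani: £110,000; Briar: £330,000

The entire £1,320,000 passes to the siblings and their issue.
That amount (£1,320,000) is divided into 4 shares of £330,000: Teodor, Svea, and Briar each take £330,000; Callum's £330,000 share passes to Callum's issue.
Callum's share (£330,000) is divided into 3 shares of £110,000: Nikolai, Nell, and Leilani each take £110,000.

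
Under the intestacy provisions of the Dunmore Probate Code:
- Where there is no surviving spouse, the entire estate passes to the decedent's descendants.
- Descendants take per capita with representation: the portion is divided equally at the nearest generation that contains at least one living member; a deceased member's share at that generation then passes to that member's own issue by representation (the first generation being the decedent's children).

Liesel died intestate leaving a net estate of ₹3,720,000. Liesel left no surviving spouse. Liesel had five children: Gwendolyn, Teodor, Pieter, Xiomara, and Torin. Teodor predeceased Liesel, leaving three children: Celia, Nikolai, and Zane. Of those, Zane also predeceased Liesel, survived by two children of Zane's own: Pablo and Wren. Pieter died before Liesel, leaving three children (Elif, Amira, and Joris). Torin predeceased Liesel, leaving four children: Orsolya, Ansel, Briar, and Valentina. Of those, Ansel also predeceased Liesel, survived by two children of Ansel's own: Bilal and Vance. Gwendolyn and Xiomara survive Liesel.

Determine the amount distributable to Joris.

Joris receives ₹248,000.

The entire ₹3,720,000 passes to the descendants.
That amount (₹3,720,000) is divided into 5 shares of ₹744,000: Gwendolyn and Xiomara each take ₹744,000; Teodor's ₹744,000 share passes to Teodor's issue; Pieter's ₹744,000 share passes to Pieter's issue; Torin's ₹744,000 share passes to Torin's issue.
Teodor's share (₹744,000) is divided into 3 shares of ₹248,000: Celia and Nikolai each take ₹248,000; Zane's ₹248,000 share passes to Zane's issue.
Zane's share (₹248,000) is divided into 2 shares of ₹124,000: Pablo and Wren each take ₹124,000.
Pieter's share (₹744,000) is divided into 3 shares of ₹248,000: Elif, Amira, and Joris each take ₹248,000.
Torin's share (₹744,000) is divided into 4 shares of ₹186,000: Orsolya, Briar, and Valentina each take ₹186,000; Ansel's ₹186,000 share passes to Ansel's issue.
Ansel's share (₹186,000) is divided into 2 shares of ₹93,000: Bilal and Vance each take ₹93,000.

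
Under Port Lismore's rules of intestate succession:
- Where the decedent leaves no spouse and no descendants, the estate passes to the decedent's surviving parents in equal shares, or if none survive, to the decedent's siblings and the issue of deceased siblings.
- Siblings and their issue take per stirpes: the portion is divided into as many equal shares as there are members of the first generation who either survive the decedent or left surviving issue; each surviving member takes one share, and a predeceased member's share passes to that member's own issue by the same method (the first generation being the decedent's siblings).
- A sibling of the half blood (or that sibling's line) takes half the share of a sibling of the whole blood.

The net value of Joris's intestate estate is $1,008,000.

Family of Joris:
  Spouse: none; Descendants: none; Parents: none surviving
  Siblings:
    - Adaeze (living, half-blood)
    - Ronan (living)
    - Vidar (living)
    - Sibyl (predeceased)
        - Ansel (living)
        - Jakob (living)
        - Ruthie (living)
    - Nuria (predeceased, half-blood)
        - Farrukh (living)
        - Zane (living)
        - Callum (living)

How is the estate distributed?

The entire $1,008,000 passes to the siblings and their issue.
Counting each half-blood sibling's line as half a unit, there are 4 units in $1,008,000, so one unit is $252,000. Whole-blood lines (Ronan, Vidar, and Sibyl) take $252,000 each; half-blood lines (Adaeze and Nuria) take $126,000 each.
Sibyl's share ($252,000) is divided into 3 shares of $84,000: Ansel, Jakob, and Ruthie each take $84,000.
Nuria's share ($126,000) is divided into 3 shares of $42,000: Farrukh, Zane, and Callum each take $42,000.

Adaeze: $126,000; Ronan: $252,000; Vidar: $252,000; Ansel: $84,000; Jakob: $84,000; Ruthie: $84,000; Farrukh: $42,000; Zane: $42,000; Callum: $42,000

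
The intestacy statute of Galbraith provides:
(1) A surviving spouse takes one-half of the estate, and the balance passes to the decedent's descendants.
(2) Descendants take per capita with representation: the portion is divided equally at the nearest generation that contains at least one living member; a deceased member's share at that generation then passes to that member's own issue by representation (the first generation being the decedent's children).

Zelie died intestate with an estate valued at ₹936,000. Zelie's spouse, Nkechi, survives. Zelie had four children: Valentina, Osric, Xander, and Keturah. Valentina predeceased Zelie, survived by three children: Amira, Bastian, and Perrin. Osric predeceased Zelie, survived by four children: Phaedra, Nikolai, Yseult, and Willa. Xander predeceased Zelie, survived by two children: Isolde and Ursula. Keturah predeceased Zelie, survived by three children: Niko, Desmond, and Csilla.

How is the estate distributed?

Nkechi: ₹468,000; Amira: ₹39,000; Bastian: ₹39,000; Perrin: ₹39,000; Phaedra: ₹39,000; Nikolai: ₹39,000; Yseult: ₹39,000; Willa: ₹39,000; Isolde: ₹39,000; Ursula: ₹39,000; Niko: ₹39,000; Desmond: ₹39,000; Csilla: ₹39,000

Nkechi takes one-half of ₹936,000 = ₹468,000. The remaining ₹468,000 passes to the descendants.
No child survives, so the initial division is made at the grandchildren's generation.
The descendants' portion (₹468,000) is divided into 12 shares of ₹39,000: Amira, Bastian, Perrin, Phaedra, Nikolai, Yseult, Willa, Isolde, Ursula, Niko, Desmond, and Csilla each take ₹39,000.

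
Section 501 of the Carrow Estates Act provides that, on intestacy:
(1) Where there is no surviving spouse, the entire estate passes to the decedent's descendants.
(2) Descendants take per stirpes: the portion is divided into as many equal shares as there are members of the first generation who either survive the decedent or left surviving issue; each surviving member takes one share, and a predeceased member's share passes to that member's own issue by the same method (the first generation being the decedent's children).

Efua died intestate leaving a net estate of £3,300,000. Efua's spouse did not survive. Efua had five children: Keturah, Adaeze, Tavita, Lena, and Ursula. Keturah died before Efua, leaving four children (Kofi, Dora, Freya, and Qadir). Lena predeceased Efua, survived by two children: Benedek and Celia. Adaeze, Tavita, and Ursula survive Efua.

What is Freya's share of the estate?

The entire £3,300,000 passes to the descendants.
That amount (£3,300,000) is divided into 5 shares of £660,000: Adaeze, Tavita, and Ursula each take £660,000; Keturah's £660,000 share passes to Keturah's issue; Lena's £660,000 share passes to Lena's issue.
Keturah's share (£660,000) is divided into 4 shares of £165,000: Kofi, Dora, Freya, and Qadir each take £165,000.
Lena's share (£660,000) is divided into 2 shares of £330,000: Benedek and Celia each take £330,000.

Freya receives £165,000.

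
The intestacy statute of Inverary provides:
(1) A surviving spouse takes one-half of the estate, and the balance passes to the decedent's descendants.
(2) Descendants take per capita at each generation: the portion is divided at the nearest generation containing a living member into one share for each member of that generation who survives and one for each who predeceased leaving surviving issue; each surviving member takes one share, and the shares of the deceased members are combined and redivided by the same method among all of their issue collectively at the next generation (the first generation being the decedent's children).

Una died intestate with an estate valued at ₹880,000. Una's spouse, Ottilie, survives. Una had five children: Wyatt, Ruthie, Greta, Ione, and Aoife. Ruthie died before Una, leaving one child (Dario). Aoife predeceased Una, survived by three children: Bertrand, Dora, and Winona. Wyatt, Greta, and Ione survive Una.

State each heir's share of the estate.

Ottilie: ₹440,000; Wyatt: ₹88,000; Dario: ₹44,000; Greta: ₹88,000; Ione: ₹88,000; Bertrand: ₹44,000; Dora: ₹44,000; Winona: ₹44,000

Ottilie takes one-half of ₹880,000 = ₹440,000. The remaining ₹440,000 passes to the descendants.
The descendants' portion (₹440,000) is divided at the children's generation into 5 shares of ₹88,000. Wyatt, Greta, and Ione each take ₹88,000. The 2 shares of the deceased (Ruthie and Aoife) are combined into a pool of ₹176,000.
That pool (₹176,000) is divided at the grandchildren's generation equally among Dario, Bertrand, Dora, and Winona: ₹44,000 each.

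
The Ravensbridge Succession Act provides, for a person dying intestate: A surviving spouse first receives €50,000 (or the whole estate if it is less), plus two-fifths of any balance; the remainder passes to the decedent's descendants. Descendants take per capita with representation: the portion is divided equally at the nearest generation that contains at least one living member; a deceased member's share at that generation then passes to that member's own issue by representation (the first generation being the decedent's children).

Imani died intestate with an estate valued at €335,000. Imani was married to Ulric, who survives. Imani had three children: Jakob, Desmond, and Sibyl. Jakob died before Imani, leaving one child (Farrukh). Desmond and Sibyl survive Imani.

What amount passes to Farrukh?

Ulric first takes €50,000, leaving a balance of €285,000. Ulric then takes two-fifths of the balance (€114,000), for a total of €164,000. The remaining €171,000 passes to the descendants.
The descendants' portion (€171,000) is divided into 3 shares of €57,000: Desmond and Sibyl each take €57,000; Jakob's €57,000 share passes to Jakob's issue.
Jakob's share (€57,000) passes entirely to Farrukh.

Farrukh receives €57,000.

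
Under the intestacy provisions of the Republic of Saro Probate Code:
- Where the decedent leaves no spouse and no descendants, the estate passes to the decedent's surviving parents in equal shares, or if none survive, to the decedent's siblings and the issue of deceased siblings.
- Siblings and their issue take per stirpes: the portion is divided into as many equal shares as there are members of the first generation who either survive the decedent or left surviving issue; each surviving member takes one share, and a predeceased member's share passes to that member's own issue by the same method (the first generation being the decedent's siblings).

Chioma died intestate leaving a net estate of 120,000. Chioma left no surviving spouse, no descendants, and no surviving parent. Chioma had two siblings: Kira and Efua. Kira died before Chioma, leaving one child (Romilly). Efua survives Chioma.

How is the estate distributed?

Romilly: 60,000; Efua: 60,000

The entire 120,000 passes to the siblings and their issue.
That amount (120,000) is divided into 2 shares of 60,000: Efua takes 60,000; Kira's 60,000 share passes to Kira's issue.
Kira's share (60,000) passes entirely to Romilly.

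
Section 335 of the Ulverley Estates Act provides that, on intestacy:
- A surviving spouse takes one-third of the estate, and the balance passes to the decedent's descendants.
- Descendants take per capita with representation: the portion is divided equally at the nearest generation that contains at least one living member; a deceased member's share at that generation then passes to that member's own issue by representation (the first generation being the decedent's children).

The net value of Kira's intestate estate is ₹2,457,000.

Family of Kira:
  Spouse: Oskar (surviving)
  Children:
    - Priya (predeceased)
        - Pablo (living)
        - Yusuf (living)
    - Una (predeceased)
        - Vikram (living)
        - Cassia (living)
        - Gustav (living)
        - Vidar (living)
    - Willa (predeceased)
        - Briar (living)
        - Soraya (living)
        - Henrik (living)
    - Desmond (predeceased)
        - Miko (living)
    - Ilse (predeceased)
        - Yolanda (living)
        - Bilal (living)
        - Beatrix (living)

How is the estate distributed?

Oskar takes one-third of ₹2,457,000 = ₹819,000. The remaining ₹1,638,000 passes to the descendants.
No child survives, so the initial division is made at the grandchildren's generation.
The descendants' portion (₹1,638,000) is divided into 13 shares of ₹126,000: Pablo, Yusuf, Vikram, Cassia, Gustav, Vidar, Briar, Soraya, Henrik, Miko, Yolanda, Bilal, and Beatrix each take ₹126,000.

Oskar: ₹819,000; Pablo: ₹126,000; Yusuf: ₹126,000; Vikram: ₹126,000; Cassia: ₹126,000; Gustav: ₹126,000; Vidar: ₹126,000; Briar: ₹126,000; Soraya: ₹126,000; Henrik: ₹126,000; Miko: ₹126,000; Yolanda: ₹126,000; Bilal: ₹126,000; Beatrix: ₹126,000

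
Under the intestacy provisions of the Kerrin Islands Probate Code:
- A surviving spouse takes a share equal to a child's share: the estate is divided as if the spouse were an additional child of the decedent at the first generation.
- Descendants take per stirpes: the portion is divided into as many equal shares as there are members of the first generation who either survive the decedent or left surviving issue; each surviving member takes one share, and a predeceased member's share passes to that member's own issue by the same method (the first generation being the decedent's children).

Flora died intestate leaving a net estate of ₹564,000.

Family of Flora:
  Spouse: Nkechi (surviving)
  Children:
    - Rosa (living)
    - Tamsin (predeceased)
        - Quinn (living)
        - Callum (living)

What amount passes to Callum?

Callum receives ₹94,000.

The spouse counts as an additional share at the children's level, so there are 3 primary shares of ₹188,000. Nkechi takes one such share (₹188,000).
The children's combined portion (₹376,000) is divided into 2 shares of ₹188,000: Rosa takes ₹188,000; Tamsin's ₹188,000 share passes to Tamsin's issue.
Tamsin's share (₹188,000) is divided into 2 shares of ₹94,000: Quinn and Callum each take ₹94,000.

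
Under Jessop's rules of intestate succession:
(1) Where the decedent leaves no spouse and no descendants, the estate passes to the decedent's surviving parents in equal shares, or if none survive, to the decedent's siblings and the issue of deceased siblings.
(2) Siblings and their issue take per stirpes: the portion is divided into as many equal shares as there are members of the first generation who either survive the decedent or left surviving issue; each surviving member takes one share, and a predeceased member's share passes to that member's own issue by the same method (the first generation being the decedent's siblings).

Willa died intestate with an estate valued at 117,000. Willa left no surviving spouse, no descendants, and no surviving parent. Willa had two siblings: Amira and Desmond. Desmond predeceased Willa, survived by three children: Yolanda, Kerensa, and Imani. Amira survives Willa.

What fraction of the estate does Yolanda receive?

Yolanda receives 1/6 of the estate.

The entire 117,000 passes to the siblings and their issue.
That amount (117,000) is divided into 2 shares of 58,500: Amira takes 58,500; Desmond's 58,500 share passes to Desmond's issue.
Desmond's share (58,500) is divided into 3 shares of 19,500: Yolanda, Kerensa, and Imani each take 19,500.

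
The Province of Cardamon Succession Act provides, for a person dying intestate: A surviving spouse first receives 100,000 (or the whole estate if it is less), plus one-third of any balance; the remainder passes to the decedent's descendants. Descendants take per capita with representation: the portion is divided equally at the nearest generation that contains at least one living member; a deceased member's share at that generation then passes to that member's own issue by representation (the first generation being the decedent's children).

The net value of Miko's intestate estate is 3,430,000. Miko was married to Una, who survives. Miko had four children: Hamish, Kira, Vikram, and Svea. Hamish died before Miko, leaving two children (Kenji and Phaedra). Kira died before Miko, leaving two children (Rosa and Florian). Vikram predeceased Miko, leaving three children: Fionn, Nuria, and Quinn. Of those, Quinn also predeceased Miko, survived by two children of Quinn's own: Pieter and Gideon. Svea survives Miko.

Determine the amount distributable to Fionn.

Fionn receives 185,000.

Una first takes 100,000, leaving a balance of 3,330,000. Una then takes one-third of the balance (1,110,000), for a total of 1,210,000. The remaining 2,220,000 passes to the descendants.
The descendants' portion (2,220,000) is divided into 4 shares of 555,000: Svea takes 555,000; Hamish's 555,000 share passes to Hamish's issue; Kira's 555,000 share passes to Kira's issue; Vikram's 555,000 share passes to Vikram's issue.
Hamish's share (555,000) is divided into 2 shares of 277,500: Kenji and Phaedra each take 277,500.
Kira's share (555,000) is divided into 2 shares of 277,500: Rosa and Florian each take 277,500.
Vikram's share (555,000) is divided into 3 shares of 185,000: Fionn and Nuria each take 185,000; Quinn's 185,000 share passes to Quinn's issue.
Quinn's share (185,000) is divided into 2 shares of 92,500: Pieter and Gideon each take 92,500.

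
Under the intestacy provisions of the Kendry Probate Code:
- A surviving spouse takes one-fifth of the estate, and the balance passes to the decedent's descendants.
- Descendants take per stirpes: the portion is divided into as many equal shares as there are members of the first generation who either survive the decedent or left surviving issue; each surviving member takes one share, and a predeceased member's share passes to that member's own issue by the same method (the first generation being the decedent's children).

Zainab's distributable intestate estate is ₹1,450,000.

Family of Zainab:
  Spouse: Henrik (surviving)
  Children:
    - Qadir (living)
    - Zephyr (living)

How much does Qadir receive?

Henrik takes one-fifth of ₹1,450,000 = ₹290,000. The remaining ₹1,160,000 passes to the descendants.
The descendants' portion (₹1,160,000) is divided into 2 shares of ₹580,000: Qadir and Zephyr each take ₹580,000.

Qadir receives ₹580,000.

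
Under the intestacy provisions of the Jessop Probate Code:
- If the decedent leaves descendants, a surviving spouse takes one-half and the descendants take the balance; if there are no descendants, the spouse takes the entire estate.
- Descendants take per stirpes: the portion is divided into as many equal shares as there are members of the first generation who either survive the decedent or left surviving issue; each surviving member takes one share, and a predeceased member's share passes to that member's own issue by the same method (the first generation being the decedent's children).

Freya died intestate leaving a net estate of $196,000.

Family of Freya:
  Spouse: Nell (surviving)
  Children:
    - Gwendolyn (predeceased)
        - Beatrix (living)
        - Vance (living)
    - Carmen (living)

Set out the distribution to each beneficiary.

Nell: $98,000; Beatrix: $24,500; Vance: $24,500; Carmen: $49,000

Nell takes one-half of $196,000 = $98,000. The remaining $98,000 passes to the descendants.
The descendants' portion ($98,000) is divided into 2 shares of $49,000: Carmen takes $49,000; Gwendolyn's $49,000 share passes to Gwendolyn's issue.
Gwendolyn's share ($49,000) is divided into 2 shares of $24,500: Beatrix and Vance each take $24,500.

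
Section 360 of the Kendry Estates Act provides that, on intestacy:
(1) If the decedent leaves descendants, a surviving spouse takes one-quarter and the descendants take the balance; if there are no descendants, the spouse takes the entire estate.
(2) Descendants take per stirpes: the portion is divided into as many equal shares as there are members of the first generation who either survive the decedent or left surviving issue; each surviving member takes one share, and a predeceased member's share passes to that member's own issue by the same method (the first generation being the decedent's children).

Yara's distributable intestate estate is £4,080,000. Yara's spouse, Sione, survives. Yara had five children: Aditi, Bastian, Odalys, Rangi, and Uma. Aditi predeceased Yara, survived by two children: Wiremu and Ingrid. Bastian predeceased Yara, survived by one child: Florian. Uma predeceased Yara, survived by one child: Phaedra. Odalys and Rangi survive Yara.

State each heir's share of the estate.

Sione: £1,020,000; Wiremu: £306,000; Ingrid: £306,000; Florian: £612,000; Odalys: £612,000; Rangi: £612,000; Phaedra: £612,000

Sione takes one-quarter of £4,080,000 = £1,020,000. The remaining £3,060,000 passes to the descendants.
The descendants' portion (£3,060,000) is divided into 5 shares of £612,000: Odalys and Rangi each take £612,000; Aditi's £612,000 share passes to Aditi's issue; Bastian's £612,000 share passes to Bastian's issue; Uma's £612,000 share passes to Uma's issue.
Aditi's share (£612,000) is divided into 2 shares of £306,000: Wiremu and Ingrid each take £306,000.
Bastian's share (£612,000) passes entirely to Florian.
Uma's share (£612,000) passes entirely to Phaedra.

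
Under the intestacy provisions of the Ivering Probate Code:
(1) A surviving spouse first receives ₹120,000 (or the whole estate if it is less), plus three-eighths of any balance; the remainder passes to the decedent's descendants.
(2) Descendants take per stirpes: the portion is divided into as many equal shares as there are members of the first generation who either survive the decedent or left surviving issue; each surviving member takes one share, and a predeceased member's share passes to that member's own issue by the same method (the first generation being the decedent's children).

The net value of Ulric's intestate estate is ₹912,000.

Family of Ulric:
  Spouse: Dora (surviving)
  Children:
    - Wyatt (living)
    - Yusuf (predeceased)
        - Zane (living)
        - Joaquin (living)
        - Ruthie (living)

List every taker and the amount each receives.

Dora first takes ₹120,000, leaving a balance of ₹792,000. Dora then takes three-eighths of the balance (₹297,000), for a total of ₹417,000. The remaining ₹495,000 passes to the descendants.
The descendants' portion (₹495,000) is divided into 2 shares of ₹247,500: Wyatt takes ₹247,500; Yusuf's ₹247,500 share passes to Yusuf's issue.
Yusuf's share (₹247,500) is divided into 3 shares of ₹82,500: Zane, Joaquin, and Ruthie each take ₹82,500.

Dora: ₹417,000; Wyatt: ₹247,500; Zane: ₹82,500; Joaquin: ₹82,500; Ruthie: ₹82,500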